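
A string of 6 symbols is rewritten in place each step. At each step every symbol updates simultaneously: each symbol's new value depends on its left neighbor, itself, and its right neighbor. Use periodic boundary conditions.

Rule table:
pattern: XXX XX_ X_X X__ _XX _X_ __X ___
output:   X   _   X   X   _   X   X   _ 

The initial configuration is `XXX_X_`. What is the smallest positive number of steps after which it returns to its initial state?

_X_XXX
XXX_X_

2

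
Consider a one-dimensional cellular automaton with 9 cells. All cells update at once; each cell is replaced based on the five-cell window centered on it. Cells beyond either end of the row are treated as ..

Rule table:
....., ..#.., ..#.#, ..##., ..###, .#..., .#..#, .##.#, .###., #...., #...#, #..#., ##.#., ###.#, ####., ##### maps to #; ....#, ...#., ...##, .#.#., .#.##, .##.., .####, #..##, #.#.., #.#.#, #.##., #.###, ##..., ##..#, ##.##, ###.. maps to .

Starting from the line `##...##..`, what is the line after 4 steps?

step 1: #..#.#..#
step 2: ####..###
step 3: #.#...##.
step 4: #..##.#..

#..##.#..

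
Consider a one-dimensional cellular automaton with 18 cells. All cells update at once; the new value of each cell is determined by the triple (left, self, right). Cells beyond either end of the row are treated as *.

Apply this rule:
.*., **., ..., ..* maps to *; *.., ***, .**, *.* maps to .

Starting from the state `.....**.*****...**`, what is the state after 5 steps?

.****.*.....*.**..

.****.*.....*.**..
....*.*.*****..*.*
.****.*.....*.**..  (repeats step 1; period 2)
step 5: .****.*.....*.**..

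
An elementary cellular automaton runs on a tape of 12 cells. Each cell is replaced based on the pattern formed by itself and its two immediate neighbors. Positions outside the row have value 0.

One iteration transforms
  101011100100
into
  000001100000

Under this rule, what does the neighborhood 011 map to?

0

At position 4 the neighborhood is 011; the next row has 0 there.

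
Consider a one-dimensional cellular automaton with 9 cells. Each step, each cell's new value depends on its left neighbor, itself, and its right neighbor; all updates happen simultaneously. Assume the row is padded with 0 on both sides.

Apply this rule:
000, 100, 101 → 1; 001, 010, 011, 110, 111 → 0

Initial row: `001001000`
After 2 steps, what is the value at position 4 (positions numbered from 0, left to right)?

1

100100111
010010000
position 4 holds 1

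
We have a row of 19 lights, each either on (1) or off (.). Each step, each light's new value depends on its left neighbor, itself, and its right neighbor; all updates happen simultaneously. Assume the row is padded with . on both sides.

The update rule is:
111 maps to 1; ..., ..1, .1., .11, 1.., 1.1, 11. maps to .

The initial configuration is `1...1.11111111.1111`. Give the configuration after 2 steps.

.......111111...11.
........1111.......

........1111.......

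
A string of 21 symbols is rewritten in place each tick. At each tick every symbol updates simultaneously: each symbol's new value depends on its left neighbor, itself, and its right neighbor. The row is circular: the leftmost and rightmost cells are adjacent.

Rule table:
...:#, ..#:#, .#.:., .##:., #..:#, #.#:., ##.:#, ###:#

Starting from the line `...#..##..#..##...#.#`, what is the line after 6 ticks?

####.##..#..##..#..##

tick 1: ###.##.###.##.####...
tick 2: .##..#..##..#..######
tick 3: ..###.##.###.##.#####
tick 4: ##.##..#..##..#..####
tick 5: ##..###.##.###.##.###
tick 6: ####.##..#..##..#..##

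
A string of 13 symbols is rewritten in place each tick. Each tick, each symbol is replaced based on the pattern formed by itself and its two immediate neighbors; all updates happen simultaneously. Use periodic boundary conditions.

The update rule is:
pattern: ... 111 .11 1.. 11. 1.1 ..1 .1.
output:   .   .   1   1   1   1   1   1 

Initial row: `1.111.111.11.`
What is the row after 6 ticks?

tick 1: 111.111.11111
tick 2: ..111.111....
tick 3: .11.111.11...
tick 4: 11111.11111..
tick 5: 1...111...111
tick 6: 11.11.11.11..

11.11.11.11..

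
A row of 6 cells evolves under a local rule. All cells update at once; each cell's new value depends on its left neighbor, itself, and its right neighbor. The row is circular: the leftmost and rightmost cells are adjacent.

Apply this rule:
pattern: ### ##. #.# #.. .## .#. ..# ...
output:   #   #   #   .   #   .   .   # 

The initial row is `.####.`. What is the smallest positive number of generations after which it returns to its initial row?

1

.####.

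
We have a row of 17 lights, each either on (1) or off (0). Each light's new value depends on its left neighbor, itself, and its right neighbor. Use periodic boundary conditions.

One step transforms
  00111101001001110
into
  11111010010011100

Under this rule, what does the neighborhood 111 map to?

At position 3 the neighborhood is 111; the next row has 1 there.

1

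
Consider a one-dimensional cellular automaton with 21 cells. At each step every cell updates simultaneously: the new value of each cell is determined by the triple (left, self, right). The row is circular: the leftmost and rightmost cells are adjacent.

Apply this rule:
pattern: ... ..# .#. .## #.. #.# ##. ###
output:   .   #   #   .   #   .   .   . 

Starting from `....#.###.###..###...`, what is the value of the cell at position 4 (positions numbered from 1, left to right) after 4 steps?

.

...##........##...#..
..#..#......#..#.###.
.######....#####....#
.......#..#.....#..##
position 4 holds .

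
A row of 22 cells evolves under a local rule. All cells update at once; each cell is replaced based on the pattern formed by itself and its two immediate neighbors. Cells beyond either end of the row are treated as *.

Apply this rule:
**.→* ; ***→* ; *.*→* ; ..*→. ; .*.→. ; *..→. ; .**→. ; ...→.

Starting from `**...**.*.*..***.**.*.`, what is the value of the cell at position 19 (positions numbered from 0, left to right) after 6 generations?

**....**.*....***.**.*
**.....**......***.**.
**......*.......***.**
**...............***.*
**................***.
**.................***
position 19 holds *

*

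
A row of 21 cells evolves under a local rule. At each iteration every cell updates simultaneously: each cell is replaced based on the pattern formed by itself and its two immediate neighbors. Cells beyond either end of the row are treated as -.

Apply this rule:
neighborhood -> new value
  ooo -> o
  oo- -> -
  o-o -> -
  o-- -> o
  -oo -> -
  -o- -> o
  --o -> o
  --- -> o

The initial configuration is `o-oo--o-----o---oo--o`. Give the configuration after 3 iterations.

-oo---oooooooo-----oo

o---oooooooooooo--ooo
oooo-oooooooooo-oo-o-
-oo---oooooooo-----oo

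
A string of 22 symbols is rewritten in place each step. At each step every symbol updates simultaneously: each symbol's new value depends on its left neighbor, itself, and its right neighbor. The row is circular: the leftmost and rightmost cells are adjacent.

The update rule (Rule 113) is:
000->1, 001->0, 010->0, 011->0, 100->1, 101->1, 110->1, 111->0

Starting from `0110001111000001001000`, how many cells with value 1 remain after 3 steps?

0011100001111100100111
1000111100000110010001
1110000111110011001100
count of 1: 12

12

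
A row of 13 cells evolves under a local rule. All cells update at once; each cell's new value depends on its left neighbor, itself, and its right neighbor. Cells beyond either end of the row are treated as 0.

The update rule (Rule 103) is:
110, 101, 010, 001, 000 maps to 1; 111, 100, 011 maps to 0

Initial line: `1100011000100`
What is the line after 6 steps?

1000101110111

0101101011101
1110111100111
0011000101001
1101011111011
0111100001101
1000101110111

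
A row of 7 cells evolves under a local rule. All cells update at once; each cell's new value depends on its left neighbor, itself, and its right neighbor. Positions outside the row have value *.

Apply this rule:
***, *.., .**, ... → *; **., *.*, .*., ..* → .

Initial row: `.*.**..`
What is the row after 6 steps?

step 1: ...*.*.
step 2: **.....
step 3: *.****.
step 4: ..***..
step 5: *.**.*.
step 6: ..*....

..*....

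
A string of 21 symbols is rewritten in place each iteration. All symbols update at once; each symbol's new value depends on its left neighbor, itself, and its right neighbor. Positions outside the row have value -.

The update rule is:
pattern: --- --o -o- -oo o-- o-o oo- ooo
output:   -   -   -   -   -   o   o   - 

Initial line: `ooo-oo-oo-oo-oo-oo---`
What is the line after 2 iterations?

---oo-oo-oo-oo-oo----

--oo-oo-oo-oo-oo-o---
---oo-oo-oo-oo-oo----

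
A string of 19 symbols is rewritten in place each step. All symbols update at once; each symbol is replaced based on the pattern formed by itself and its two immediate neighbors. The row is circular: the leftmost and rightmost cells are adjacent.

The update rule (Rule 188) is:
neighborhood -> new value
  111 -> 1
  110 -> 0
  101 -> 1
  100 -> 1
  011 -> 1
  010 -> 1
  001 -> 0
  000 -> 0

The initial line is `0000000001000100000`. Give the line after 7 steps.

0000000001100110000
0000000001010101000
0000000001111111100
0000000001111111010
0000000001111110111
1000000001111101110
1100000001111011101

1100000001111011101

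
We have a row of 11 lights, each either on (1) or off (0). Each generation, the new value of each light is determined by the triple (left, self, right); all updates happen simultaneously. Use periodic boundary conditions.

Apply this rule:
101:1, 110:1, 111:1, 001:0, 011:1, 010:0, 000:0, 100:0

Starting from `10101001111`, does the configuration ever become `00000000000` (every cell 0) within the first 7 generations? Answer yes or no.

11010001111
11100001111
11100001111  (fixed point — unchanged through generation 7)
generation 7 is 11100001111, still not uniform 0

no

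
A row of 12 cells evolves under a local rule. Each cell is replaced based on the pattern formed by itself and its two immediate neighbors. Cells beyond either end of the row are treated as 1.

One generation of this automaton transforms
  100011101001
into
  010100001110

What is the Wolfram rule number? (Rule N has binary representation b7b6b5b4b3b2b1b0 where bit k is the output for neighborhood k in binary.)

position 5: 111 → 0  (bit 7 = 0)
position 0: 110 → 0  (bit 6 = 0)
position 7: 101 → 0  (bit 5 = 0)
position 1: 100 → 1  (bit 4 = 1)
position 4: 011 → 0  (bit 3 = 0)
position 8: 010 → 1  (bit 2 = 1)
position 3: 001 → 1  (bit 1 = 1)
position 2: 000 → 0  (bit 0 = 0)
bits b7..b0 = 00010110 = 22

22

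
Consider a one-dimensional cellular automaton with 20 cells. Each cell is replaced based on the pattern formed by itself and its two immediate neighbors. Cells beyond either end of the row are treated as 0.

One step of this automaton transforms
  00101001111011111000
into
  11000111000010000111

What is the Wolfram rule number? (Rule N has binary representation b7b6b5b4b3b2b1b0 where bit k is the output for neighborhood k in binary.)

position 8: 111 → 0  (bit 7 = 0)
position 10: 110 → 0  (bit 6 = 0)
position 3: 101 → 0  (bit 5 = 0)
position 5: 100 → 1  (bit 4 = 1)
position 7: 011 → 1  (bit 3 = 1)
position 2: 010 → 0  (bit 2 = 0)
position 1: 001 → 1  (bit 1 = 1)
position 0: 000 → 1  (bit 0 = 1)
bits b7..b0 = 00011011 = 27

27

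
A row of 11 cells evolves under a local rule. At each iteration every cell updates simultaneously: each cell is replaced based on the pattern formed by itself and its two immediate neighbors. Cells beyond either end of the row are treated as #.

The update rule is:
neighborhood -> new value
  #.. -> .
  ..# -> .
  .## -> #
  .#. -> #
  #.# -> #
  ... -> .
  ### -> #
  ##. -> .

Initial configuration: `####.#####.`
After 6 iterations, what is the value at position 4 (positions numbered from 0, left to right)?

.

iteration 1: ###.#####.#
iteration 2: ##.#####.##
iteration 3: #.#####.###
iteration 4: .#####.####
iteration 5: #####.#####
iteration 6: ####.######
position 4 holds .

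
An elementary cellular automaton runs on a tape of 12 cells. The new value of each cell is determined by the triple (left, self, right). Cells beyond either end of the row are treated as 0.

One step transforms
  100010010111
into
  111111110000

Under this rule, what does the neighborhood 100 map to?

At position 1 the neighborhood is 100; the next row has 1 there.

1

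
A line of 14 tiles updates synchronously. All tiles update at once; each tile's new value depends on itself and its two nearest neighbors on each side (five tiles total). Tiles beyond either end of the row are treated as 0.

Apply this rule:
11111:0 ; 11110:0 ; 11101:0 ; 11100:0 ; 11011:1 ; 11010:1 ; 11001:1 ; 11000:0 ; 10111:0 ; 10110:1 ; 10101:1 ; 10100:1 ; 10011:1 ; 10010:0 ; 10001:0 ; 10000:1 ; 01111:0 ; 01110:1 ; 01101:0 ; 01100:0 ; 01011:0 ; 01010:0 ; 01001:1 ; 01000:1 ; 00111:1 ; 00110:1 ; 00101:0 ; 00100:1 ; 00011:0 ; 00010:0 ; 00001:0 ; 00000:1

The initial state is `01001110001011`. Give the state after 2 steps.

01000001110011

step 1: 01111100000010
step 2: 01000001110011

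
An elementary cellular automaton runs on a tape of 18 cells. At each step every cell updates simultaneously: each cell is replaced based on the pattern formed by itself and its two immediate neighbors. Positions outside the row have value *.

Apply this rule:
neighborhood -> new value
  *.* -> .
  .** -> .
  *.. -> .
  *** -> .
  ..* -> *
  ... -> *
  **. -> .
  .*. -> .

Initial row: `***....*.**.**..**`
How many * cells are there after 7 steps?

3

....***........*..
.***....*******..*
.....***........*.
.****....*******..
......***........*
.*****....*******.
.......***........
count of *: 3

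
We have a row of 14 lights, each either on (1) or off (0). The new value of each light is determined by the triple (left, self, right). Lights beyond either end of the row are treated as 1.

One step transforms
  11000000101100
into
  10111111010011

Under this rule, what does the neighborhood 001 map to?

1

At position 7 the neighborhood is 001; the next row has 1 there.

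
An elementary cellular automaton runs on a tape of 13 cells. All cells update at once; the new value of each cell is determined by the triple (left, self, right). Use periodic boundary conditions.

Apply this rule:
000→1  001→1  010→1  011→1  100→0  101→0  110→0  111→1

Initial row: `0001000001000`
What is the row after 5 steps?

1111011111011
1110011110011
1100111100111
1001111001111
0011110011111

0011110011111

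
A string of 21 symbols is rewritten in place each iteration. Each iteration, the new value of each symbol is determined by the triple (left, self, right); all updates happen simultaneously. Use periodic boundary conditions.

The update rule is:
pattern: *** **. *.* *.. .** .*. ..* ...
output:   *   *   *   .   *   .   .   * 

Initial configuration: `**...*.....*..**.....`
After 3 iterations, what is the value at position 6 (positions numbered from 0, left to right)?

**.*...***....**.***.
***..*.***.**.*******
***...***************
position 6 holds *

*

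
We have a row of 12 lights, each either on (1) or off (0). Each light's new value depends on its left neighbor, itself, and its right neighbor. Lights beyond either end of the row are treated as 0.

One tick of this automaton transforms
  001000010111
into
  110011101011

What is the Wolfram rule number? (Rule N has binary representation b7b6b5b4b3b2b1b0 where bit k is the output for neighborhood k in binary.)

position 10: 111 → 1  (bit 7 = 1)
position 11: 110 → 1  (bit 6 = 1)
position 8: 101 → 1  (bit 5 = 1)
position 3: 100 → 0  (bit 4 = 0)
position 9: 011 → 0  (bit 3 = 0)
position 2: 010 → 0  (bit 2 = 0)
position 1: 001 → 1  (bit 1 = 1)
position 0: 000 → 1  (bit 0 = 1)
bits b7..b0 = 11100011 = 227

227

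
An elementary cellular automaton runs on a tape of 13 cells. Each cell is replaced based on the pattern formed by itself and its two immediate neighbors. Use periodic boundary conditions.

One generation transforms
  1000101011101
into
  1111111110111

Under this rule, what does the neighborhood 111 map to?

0

At position 9 the neighborhood is 111; the next row has 0 there.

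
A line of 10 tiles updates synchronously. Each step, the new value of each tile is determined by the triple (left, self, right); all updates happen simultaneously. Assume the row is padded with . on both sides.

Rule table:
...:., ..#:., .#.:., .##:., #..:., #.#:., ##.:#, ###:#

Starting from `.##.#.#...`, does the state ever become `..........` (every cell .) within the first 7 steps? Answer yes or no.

..#.......
..........
all cells are . at step 2

yes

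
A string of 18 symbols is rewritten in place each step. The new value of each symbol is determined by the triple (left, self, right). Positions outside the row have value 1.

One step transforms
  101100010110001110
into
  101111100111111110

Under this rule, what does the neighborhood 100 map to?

At position 4 the neighborhood is 100; the next row has 1 there.

1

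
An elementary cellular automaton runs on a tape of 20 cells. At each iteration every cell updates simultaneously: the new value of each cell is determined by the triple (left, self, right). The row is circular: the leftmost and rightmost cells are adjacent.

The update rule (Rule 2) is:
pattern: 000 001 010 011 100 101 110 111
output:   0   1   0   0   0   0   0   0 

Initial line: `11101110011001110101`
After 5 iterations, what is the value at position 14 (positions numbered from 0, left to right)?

iteration 1: 00000000100010000000
iteration 2: 00000001000100000000
iteration 3: 00000010001000000000
iteration 4: 00000100010000000000
iteration 5: 00001000100000000000
position 14 holds 0

0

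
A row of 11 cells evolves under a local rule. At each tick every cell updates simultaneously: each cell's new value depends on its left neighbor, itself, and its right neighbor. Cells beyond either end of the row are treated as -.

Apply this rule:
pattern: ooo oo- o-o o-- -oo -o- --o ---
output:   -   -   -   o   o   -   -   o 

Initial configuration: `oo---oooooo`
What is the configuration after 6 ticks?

tick 1: o-oo-o-----
tick 2: --o---ooooo
tick 3: o--oo-o----
tick 4: -o-o---oooo
tick 5: ----oo-o---
tick 6: ooo-o---ooo

ooo-o---ooo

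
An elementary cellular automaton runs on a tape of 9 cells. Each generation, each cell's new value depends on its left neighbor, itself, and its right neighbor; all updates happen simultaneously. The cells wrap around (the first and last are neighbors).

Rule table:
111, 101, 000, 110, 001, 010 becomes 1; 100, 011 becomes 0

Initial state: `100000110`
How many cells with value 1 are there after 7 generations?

7

101111011
110111101
111011110
011101111
101110111
110111011
111011101
count of 1: 7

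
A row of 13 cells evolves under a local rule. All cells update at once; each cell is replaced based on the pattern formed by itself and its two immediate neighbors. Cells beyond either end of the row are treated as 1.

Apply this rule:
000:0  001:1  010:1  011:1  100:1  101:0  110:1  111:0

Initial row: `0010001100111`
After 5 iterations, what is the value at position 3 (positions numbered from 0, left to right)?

1111011111100
0001010000111
1011011001100
1011011111111
1011010000000
position 3 holds 1

1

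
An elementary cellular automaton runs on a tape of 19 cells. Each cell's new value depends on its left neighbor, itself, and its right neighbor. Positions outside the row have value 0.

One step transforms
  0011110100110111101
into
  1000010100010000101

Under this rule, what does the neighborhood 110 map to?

At position 5 the neighborhood is 110; the next row has 1 there.

1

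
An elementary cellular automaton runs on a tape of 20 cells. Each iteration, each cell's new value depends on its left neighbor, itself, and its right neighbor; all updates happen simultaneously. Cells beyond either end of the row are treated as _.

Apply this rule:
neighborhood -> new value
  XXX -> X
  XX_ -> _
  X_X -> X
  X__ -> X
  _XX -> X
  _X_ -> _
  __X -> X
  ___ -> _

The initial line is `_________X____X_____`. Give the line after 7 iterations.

________X_X__X_X____
_______X_X_XX_X_X___
______X_X_XX_X_X_X__
_____X_X_XX_X_X_X_X_
____X_X_XX_X_X_X_X_X
___X_X_XX_X_X_X_X_X_
__X_X_XX_X_X_X_X_X_X

__X_X_XX_X_X_X_X_X_X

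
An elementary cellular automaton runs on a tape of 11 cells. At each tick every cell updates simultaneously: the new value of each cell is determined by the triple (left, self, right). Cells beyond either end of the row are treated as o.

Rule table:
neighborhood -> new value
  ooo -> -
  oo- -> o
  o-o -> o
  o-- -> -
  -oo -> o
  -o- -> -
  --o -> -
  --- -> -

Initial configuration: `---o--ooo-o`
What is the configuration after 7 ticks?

------o-ooo
-------oo--
-------oo--  (fixed point — unchanged through tick 7)

-------oo--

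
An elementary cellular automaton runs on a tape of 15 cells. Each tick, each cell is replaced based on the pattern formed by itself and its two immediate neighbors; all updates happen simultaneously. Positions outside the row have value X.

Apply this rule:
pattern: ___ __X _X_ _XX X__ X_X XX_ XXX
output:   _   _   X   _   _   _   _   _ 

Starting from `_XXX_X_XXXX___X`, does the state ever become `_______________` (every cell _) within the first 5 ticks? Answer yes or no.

_____X_________
_____X_________  (fixed point — unchanged through tick 5)
tick 5 is _____X_________, still not uniform _

no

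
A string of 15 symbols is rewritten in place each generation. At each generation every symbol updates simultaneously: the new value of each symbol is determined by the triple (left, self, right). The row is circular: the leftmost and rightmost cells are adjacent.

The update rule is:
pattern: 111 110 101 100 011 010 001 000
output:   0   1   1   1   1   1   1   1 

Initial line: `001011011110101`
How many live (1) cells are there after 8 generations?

generation 1: 111111110011111
generation 2: 000000011110000
generation 3: 111111110011111  (repeats generation 1; period 2)
generation 8: 000000011110000
count of 1: 4

4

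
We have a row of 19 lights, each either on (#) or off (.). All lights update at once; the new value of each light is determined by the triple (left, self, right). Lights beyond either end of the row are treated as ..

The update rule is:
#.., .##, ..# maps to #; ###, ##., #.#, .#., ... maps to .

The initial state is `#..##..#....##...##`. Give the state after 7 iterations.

iteration 1: .###.##.#..##.#.##.
iteration 2: ##...#...###....#.#
iteration 3: #.#.#.#.##..#..#...
iteration 4: ........#.##.##.#..
iteration 5: .......#..#..#...#.
iteration 6: ......#.##.##.#.#.#
iteration 7: .....#..#..#.......

.....#..#..#.......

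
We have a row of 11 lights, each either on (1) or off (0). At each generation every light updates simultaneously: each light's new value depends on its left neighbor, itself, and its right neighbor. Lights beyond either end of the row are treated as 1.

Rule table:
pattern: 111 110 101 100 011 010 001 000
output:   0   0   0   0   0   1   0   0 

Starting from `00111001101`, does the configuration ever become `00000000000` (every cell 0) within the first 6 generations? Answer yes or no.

00000000000
all cells are 0 at generation 1

yes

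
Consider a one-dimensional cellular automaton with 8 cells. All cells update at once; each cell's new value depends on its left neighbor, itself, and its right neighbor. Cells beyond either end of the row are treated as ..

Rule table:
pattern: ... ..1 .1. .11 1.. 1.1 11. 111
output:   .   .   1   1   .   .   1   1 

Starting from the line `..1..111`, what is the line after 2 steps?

..1..111  (fixed point — unchanged through step 2)

..1..111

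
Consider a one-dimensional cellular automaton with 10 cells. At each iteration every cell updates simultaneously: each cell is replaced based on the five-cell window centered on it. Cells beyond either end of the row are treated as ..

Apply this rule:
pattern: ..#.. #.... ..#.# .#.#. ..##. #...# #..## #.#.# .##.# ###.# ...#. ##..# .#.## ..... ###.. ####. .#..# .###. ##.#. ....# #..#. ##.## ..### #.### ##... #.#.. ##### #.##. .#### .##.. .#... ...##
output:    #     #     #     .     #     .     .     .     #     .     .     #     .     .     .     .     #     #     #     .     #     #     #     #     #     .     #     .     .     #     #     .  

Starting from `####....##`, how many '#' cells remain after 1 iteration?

5

iteration 1: #...##..##
count of #: 5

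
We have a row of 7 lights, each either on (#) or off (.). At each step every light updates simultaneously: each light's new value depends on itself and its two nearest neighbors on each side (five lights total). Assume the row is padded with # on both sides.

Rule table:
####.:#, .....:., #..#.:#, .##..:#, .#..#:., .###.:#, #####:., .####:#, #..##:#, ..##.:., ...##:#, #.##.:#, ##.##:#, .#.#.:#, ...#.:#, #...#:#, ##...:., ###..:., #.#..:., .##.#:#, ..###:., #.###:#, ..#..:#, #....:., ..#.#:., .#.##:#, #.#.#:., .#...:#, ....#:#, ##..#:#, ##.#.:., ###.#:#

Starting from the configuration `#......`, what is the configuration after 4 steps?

######.

.....##
...##.#
.##.###
######.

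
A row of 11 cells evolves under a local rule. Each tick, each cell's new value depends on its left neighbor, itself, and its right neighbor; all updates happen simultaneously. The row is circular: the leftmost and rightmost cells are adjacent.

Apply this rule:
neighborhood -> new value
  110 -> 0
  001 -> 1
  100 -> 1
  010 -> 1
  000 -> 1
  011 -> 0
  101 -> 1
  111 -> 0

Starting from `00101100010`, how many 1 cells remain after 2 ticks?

2

tick 1: 11110011111
tick 2: 00001100000
count of 1: 2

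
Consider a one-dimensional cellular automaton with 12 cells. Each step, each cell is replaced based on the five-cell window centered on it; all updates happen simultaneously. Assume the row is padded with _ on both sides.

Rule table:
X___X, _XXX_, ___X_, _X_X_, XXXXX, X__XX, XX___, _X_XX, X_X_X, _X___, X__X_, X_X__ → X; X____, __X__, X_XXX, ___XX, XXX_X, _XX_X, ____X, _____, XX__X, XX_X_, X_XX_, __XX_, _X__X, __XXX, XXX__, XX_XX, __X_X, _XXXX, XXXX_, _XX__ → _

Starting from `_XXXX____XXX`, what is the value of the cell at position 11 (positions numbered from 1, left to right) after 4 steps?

_____X____X_
____X_X__X_X
___X_XX_X_XX
__X_X___XX__
position 11 holds _

_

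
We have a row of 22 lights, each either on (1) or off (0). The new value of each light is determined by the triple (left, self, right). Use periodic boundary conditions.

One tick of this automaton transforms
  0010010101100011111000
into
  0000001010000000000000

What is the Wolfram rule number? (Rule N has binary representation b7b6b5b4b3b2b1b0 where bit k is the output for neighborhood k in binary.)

32

position 15: 111 → 0  (bit 7 = 0)
position 10: 110 → 0  (bit 6 = 0)
position 6: 101 → 1  (bit 5 = 1)
position 3: 100 → 0  (bit 4 = 0)
position 9: 011 → 0  (bit 3 = 0)
position 2: 010 → 0  (bit 2 = 0)
position 1: 001 → 0  (bit 1 = 0)
position 0: 000 → 0  (bit 0 = 0)
bits b7..b0 = 00100000 = 32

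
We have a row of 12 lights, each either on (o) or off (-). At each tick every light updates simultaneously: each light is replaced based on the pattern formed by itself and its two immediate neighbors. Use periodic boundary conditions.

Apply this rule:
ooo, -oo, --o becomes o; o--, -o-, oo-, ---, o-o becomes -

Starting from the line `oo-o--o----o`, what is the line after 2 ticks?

o----o----oo
----o----ooo

----o----ooo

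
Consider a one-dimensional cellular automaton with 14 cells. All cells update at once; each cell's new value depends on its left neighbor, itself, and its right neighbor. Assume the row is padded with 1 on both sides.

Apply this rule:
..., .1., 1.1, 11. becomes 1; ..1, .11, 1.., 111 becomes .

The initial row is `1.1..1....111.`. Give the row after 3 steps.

111..1.11...11
..1..11.1.1...
..1...11111.1.

..1...11111.1.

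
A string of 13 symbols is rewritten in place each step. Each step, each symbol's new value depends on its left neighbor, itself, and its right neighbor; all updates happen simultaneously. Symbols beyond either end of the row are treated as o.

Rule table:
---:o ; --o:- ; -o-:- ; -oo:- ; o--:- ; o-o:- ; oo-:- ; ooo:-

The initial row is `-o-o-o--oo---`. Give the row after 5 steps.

-----------o-
-ooooooooo---
-----------o-  (repeats step 1; period 2)
step 5: -----------o-

-----------o-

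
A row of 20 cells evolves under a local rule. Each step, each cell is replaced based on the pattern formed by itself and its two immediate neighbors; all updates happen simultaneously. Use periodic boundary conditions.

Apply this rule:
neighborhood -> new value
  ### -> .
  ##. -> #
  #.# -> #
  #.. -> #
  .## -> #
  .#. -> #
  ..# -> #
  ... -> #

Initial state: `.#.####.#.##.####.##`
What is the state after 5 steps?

####..########..####

####..########..####
...####......####...
####..########..####  (repeats step 1; period 2)
step 5: ####..########..####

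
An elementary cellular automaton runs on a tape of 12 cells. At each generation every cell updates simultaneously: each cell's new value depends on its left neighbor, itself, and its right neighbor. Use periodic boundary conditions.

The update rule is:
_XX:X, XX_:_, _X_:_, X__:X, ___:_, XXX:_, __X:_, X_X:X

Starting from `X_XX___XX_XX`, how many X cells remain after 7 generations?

_XX_X__X_XX_
_X_X_X__XX_X
X_X_X_X_X_X_
_X_X_X_X_X_X
X_X_X_X_X_X_  (repeats generation 3; period 2)
generation 7: X_X_X_X_X_X_
count of X: 6

6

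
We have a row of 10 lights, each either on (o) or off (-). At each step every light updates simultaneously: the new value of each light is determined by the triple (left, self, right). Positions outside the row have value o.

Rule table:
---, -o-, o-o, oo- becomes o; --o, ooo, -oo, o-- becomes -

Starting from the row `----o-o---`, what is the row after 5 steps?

o--oo---oo

-oo-ooo-o-
o-oo--oooo
oo-o------
-ooo-oooo-
o--oo---oo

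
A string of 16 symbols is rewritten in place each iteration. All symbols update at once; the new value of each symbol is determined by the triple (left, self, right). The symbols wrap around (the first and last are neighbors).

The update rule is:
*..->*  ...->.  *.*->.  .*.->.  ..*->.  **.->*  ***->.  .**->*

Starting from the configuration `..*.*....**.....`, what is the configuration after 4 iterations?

.....*...***....
......*..*.**...
.......*...***..
........*..*.**.

........*..*.**.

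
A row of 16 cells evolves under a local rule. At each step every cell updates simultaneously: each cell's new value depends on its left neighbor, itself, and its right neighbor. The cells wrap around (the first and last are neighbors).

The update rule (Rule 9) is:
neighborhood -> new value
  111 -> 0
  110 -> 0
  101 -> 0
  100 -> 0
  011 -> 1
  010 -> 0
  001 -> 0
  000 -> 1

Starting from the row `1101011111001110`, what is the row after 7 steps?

1000010000001000
0011000111100010
1010010100001000
0000000001100010
1111111101001000
1000000000000010
0011111111111000

0011111111111000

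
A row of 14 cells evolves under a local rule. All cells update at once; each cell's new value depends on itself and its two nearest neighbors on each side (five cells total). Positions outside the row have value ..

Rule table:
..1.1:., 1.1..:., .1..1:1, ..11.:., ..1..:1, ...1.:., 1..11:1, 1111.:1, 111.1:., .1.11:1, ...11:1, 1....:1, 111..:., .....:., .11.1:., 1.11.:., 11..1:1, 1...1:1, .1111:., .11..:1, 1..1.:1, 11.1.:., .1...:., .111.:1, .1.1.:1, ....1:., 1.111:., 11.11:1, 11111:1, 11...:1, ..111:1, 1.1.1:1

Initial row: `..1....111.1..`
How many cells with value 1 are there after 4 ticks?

7

..1.1.111....1
...111.1.11..1
..111..11.1111
.111.11..1..1.
count of 1: 7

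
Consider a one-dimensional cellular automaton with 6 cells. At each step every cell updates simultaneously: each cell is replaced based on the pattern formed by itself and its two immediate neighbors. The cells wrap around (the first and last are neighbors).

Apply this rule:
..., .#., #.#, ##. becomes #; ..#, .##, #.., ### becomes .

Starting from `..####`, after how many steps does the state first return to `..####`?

.....#
.###.#
#..###
#.....
#.###.
##..##
.#....
.#.###
###..#
..#...
#.#.##
####..
...#..
##.#.#
.####.
....#.
###.#.
..####

18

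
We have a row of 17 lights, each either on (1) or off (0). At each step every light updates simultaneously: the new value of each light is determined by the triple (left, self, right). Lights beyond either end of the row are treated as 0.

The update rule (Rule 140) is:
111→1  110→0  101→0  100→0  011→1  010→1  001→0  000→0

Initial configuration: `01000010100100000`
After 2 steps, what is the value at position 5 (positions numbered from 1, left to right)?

01000010100100000  (fixed point — unchanged through step 2)
position 5 holds 0

0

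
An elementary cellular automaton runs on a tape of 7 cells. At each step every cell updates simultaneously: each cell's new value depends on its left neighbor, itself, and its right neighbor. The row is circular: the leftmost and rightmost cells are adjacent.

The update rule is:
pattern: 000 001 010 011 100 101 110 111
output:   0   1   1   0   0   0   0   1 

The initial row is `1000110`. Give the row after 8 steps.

1100000

step 1: 1001000
step 2: 1011001
step 3: 0000010
step 4: 0000110
step 5: 0001000
step 6: 0011000
step 7: 0100000
step 8: 1100000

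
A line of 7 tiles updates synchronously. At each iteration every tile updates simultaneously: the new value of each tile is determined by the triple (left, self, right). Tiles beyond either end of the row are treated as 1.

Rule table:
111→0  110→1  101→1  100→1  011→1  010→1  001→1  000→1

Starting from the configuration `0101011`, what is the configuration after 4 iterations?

0000011

iteration 1: 1111110
iteration 2: 0000011
iteration 3: 1111110  (repeats iteration 1; period 2)
iteration 4: 0000011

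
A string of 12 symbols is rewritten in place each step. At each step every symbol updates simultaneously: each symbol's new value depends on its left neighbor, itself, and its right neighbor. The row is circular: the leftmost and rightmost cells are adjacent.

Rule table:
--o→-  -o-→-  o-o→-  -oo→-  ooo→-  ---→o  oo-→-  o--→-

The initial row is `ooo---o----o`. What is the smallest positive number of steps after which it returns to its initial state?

----o---oo--
ooo---o----o

2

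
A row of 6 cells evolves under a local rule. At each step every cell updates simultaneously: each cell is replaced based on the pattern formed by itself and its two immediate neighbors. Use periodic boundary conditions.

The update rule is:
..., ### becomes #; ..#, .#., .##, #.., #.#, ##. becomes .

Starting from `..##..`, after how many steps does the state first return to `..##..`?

2

#....#
..##..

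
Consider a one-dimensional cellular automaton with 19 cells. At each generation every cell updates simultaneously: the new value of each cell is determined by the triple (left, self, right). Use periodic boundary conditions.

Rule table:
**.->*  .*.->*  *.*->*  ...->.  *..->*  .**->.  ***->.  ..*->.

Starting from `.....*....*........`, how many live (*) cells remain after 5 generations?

4

generation 1: .....**...**.......
generation 2: ......**...**......
generation 3: .......**...**.....
generation 4: ........**...**....
generation 5: .........**...**...
count of *: 4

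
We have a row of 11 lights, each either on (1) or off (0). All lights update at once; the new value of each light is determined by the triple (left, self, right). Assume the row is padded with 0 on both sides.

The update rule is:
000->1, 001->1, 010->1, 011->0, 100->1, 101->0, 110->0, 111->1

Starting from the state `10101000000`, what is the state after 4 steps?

10010001001

10101111111
10100111110
10111011101
10010001001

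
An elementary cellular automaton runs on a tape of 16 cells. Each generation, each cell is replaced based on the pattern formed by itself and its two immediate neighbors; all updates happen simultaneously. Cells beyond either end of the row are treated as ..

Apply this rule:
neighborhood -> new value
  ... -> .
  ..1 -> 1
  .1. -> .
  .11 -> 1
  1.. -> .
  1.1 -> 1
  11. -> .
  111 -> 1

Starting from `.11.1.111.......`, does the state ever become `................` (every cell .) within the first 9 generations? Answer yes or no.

generation 1: 11.1.111........
generation 2: 1.1.111.........
generation 3: .1.111..........
generation 4: 1.111...........
generation 5: .111............
generation 6: 111.............
generation 7: 11..............
generation 8: 1...............
generation 9: ................
all cells are . at generation 9

yes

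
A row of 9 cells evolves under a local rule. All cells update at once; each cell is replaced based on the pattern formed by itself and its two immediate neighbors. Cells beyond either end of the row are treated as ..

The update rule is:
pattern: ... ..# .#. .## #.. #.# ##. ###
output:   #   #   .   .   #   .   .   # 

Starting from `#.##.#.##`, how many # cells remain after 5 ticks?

3

.........
#########
.#######.
#.#####.#
...###...
count of #: 3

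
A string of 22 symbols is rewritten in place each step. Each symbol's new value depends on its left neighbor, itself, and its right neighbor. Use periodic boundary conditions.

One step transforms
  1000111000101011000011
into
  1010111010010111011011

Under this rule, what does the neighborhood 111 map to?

1

At position 5 the neighborhood is 111; the next row has 1 there.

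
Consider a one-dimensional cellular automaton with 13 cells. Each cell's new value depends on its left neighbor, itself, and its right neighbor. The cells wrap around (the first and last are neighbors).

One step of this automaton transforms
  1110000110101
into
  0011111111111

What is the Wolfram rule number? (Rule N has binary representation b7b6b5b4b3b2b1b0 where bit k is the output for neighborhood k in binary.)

position 0: 111 → 0  (bit 7 = 0)
position 2: 110 → 1  (bit 6 = 1)
position 9: 101 → 1  (bit 5 = 1)
position 3: 100 → 1  (bit 4 = 1)
position 7: 011 → 1  (bit 3 = 1)
position 10: 010 → 1  (bit 2 = 1)
position 6: 001 → 1  (bit 1 = 1)
position 4: 000 → 1  (bit 0 = 1)
bits b7..b0 = 01111111 = 127

127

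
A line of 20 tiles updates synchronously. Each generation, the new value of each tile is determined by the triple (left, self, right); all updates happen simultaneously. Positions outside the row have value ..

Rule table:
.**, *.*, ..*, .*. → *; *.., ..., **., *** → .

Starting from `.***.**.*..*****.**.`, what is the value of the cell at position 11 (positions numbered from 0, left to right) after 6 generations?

generation 1: **..**.**.**....**..
generation 2: *..**.**.**....**...
generation 3: *.**.**.**....**....
generation 4: ***.**.**....**.....
generation 5: *..**.**....**......
generation 6: *.**.**....**.......
position 11 holds *

*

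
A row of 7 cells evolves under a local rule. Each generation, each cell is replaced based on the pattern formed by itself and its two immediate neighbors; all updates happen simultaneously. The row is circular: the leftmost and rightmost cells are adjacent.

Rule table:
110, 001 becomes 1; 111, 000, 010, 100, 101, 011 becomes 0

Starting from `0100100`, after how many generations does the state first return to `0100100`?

1001000
0010001
0100010
1000100
0001001
0010010
0100100

7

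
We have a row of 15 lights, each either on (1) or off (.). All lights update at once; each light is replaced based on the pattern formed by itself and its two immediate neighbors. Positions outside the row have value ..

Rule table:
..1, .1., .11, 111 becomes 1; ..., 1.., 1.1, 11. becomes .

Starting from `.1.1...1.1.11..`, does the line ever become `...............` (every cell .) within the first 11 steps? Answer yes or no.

no

step 1: 11.1..11.1.1...
step 2: 1..1.11..1.1...
step 3: 1.11.1..11.1...
step 4: 1.1..1.11..1...
step 5: 1.1.11.1..11...
step 6: 1.1.1..1.11....
step 7: 1.1.1.11.1.....
step 8: 1.1.1.1..1.....
step 9: 1.1.1.1.11.....
step 10: 1.1.1.1.1......
step 11: 1.1.1.1.1......
step 11 is 1.1.1.1.1......, still not uniform .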